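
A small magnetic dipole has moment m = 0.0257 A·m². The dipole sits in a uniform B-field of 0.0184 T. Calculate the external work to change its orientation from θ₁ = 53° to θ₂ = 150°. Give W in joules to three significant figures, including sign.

W_ext = ΔU = −mB cosθ₂ + mB cosθ₁ = mB(cosθ₁ − cosθ₂).
W = (0.0257)(0.0184)·(cos53° − cos150°) = (4.729×10⁻⁴)·(+1.4678) = 6.941×10⁻⁴ J.

W ≈ 6.94×10⁻⁴ J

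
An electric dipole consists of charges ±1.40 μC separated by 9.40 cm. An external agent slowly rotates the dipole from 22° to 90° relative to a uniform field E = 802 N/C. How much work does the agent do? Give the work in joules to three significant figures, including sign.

Dipole moment p = qd = (1.40×10⁻⁶ C)(0.0940 m) = 1.316×10⁻⁷ C·m.
W_ext = ΔU = U(θ₂) − U(θ₁) = −pE cosθ₂ − (−pE cosθ₁) = pE(cosθ₁ − cosθ₂).
W = (1.316×10⁻⁷)(802)·(cos22° − cos90°) = (1.055×10⁻⁴)·(+0.9272) = 9.786×10⁻⁵ J.

W ≈ 9.79×10⁻⁵ J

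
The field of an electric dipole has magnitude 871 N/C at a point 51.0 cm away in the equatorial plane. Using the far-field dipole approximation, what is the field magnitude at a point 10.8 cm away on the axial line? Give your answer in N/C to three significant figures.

E ≈ 1.83×10⁵ N/C

Dipole fields scale as 1/r³ in the far field.
The axial field is twice the equatorial field at the same r, so the geometry factor is 2/1.
E₂ = E₁ · (2/1) · (r₁/r₂)³ = 871 · 2 · (51.0/10.8)³.
(r₁/r₂)³ = (4.722)³ = 105.3.
E₂ ≈ 1.834×10⁵ N/C.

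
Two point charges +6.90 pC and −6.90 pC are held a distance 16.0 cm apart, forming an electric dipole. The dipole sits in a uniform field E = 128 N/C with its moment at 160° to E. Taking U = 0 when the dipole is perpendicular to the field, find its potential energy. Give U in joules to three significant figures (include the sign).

U ≈ 1.33×10⁻¹⁰ J

Dipole moment p = qd = (6.90×10⁻¹² C)(0.160 m) = 1.104×10⁻¹² C·m.
U = −p·E = −pE cosθ.
U = −(1.104×10⁻¹²)(128)·cos160° = 1.328×10⁻¹⁰ J.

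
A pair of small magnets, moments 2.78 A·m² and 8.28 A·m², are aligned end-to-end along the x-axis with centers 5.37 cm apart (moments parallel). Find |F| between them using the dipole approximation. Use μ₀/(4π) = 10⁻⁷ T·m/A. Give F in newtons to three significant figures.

F ≈ 1.66 N

On-axis B of dipole 1: B = (μ₀/4π)·2m₁/r³. Force on dipole 2: F = m₂·dB/dr.
dB/dr = −(μ₀/4π)·6m₁/r⁴, so |F| = (μ₀/4π)·6m₁m₂/r⁴.
F = 6(10⁻⁷)(2.78)(8.28)/(0.0537)⁴ = 1.661 N.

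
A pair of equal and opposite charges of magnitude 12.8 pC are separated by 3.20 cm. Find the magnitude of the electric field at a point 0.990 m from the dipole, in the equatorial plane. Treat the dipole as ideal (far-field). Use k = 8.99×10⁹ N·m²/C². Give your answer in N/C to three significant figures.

Dipole moment p = qd = (1.28×10⁻¹¹ C)(0.0320 m) = 4.096×10⁻¹³ C·m.
In the equatorial plane E = kp/r³.
E = (8.99×10⁹)(4.096×10⁻¹³) / (0.990)³ = 0.003795 N/C.

E ≈ 0.00380 N/C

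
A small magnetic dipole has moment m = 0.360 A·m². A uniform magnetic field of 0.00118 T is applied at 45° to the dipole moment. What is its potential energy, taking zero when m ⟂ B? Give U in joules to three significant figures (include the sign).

U = −m·B = −mB cosθ.
U = −(0.360)(0.00118)·cos45° = -3.004×10⁻⁴ J.

U ≈ -3.00×10⁻⁴ J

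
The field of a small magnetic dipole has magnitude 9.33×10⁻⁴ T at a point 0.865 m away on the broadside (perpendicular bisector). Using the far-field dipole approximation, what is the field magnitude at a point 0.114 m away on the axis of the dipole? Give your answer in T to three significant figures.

B ≈ 0.815 T

Dipole fields scale as 1/r³ in the far field.
The axial field is twice the equatorial field at the same r, so the geometry factor is 2/1.
B₂ = B₁ · (2/1) · (r₁/r₂)³ = 9.33×10⁻⁴ · 2 · (0.865/0.114)³.
(r₁/r₂)³ = (7.588)³ = 436.9.
B₂ ≈ 0.8152 T.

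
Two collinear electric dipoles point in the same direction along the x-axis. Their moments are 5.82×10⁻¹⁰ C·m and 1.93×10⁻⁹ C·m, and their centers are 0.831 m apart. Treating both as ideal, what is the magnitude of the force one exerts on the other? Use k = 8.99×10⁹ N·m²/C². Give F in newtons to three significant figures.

On-axis field of dipole 1 at distance r: E = 2kp₁/r³. Force on dipole 2 is F = p₂·dE/dr (gradient along axis).
dE/dr = −6kp₁/r⁴, so |F| = 6kp₁p₂/r⁴ (attractive for aligned moments).
F = 6(8.99×10⁹)(5.82×10⁻¹⁰)(1.93×10⁻⁹)/(0.831)⁴ = 1.271×10⁻⁷ N.

F ≈ 1.27×10⁻⁷ N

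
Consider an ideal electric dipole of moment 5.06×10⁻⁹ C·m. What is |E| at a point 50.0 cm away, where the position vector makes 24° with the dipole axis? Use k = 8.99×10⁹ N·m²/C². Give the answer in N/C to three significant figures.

At angle θ the dipole field magnitude is E = (kp/r³)·√(1 + 3cos²θ).
kp/r³ = (8.99×10⁹)(5.06×10⁻⁹) / (0.500)³ = 363.9 N/C.
√(1 + 3cos²24°) = √(1 + 3·0.8346) = √3.5037 ≈ 1.8718.
E ≈ 363.9 × 1.872 = 681.2 N/C.

E ≈ 681 N/C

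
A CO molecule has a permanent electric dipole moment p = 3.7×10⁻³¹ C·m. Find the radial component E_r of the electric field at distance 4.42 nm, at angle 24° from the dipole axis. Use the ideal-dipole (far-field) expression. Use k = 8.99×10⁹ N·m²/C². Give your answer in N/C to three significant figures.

For a dipole, E_r = (2kp cosθ)/r³.
kp/r³ = (8.99×10⁹)(3.70×10⁻³¹)/(4.42×10⁻⁹)³ = 3.852×10⁴ N/C.
E_r = 2·3.852×10⁴·cos24° = 7.038×10⁴ N/C.

E_r ≈ 7.04×10⁴ N/C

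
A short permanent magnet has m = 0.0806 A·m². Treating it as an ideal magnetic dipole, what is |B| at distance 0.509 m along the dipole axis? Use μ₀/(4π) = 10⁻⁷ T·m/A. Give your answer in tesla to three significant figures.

B ≈ 1.22×10⁻⁷ T

On axis B = (μ₀/4π)·2m/r³.
B = 2·(10⁻⁷)·(0.0806) / (0.509)³ = 1.222×10⁻⁷ T.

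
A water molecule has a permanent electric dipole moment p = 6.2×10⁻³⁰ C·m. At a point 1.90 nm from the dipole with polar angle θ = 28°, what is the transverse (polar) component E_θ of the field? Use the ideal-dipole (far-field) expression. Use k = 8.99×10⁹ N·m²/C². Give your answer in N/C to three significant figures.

For a dipole, E_θ = (kp sinθ)/r³.
kp/r³ = (8.99×10⁹)(6.20×10⁻³⁰)/(1.90×10⁻⁹)³ = 8.126×10⁶ N/C.
E_θ = 8.126×10⁶·sin28° = 3.815×10⁶ N/C.

E_θ ≈ 3.82×10⁶ N/C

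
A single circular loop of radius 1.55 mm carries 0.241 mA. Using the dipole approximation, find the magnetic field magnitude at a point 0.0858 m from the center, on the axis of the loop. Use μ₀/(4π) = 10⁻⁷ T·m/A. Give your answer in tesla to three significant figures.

B ≈ 5.76×10⁻¹³ T

Magnetic moment m = IA = Iπa² = (2.41×10⁻⁴)·π·(0.00155)² = 1.819×10⁻⁹ A·m².
On axis B = (μ₀/4π)·2m/r³.
B = 2·(10⁻⁷)·(1.819×10⁻⁹) / (0.0858)³ = 5.760×10⁻¹³ T.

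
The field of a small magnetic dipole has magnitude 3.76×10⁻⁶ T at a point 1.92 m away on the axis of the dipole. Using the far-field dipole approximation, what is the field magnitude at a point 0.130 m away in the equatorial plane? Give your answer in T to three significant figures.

Dipole fields scale as 1/r³ in the far field.
The axial field is twice the equatorial field at the same r, so the geometry factor is 1/2.
B₂ = B₁ · (1/2) · (r₁/r₂)³ = 3.76×10⁻⁶ · 0.5 · (1.92/0.130)³.
(r₁/r₂)³ = (14.77)³ = 3222.
B₂ ≈ 0.006057 T.

B ≈ 0.00606 T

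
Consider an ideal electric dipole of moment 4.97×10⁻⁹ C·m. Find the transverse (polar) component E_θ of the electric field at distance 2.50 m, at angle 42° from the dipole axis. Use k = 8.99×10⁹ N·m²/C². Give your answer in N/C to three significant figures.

For a dipole, E_θ = (kp sinθ)/r³.
kp/r³ = (8.99×10⁹)(4.97×10⁻⁹)/(2.50)³ = 2.860 N/C.
E_θ = 2.860·sin42° = 1.913 N/C.

E_θ ≈ 1.91 N/C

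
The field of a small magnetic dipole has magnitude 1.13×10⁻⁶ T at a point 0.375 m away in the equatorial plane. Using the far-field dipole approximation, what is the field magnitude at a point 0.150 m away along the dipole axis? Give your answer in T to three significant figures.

Dipole fields scale as 1/r³ in the far field.
The axial field is twice the equatorial field at the same r, so the geometry factor is 2/1.
B₂ = B₁ · (2/1) · (r₁/r₂)³ = 1.13×10⁻⁶ · 2 · (0.375/0.150)³.
(r₁/r₂)³ = (2.5)³ = 15.62.
B₂ ≈ 3.531×10⁻⁵ T.

B ≈ 3.53×10⁻⁵ T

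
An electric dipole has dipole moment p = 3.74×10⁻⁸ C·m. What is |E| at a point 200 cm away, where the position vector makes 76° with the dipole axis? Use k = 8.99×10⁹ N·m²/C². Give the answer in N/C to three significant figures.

E ≈ 45.6 N/C

At angle θ the dipole field magnitude is E = (kp/r³)·√(1 + 3cos²θ).
kp/r³ = (8.99×10⁹)(3.74×10⁻⁸) / (2.00)³ = 42.03 N/C.
√(1 + 3cos²76°) = √(1 + 3·0.0585) = √1.1756 ≈ 1.0842.
E ≈ 42.03 × 1.084 = 45.57 N/C.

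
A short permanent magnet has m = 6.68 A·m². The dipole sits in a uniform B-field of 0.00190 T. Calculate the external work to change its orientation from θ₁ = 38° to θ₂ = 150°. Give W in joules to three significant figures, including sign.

W_ext = ΔU = −mB cosθ₂ + mB cosθ₁ = mB(cosθ₁ − cosθ₂).
W = (6.68)(0.00190)·(cos38° − cos150°) = (0.01269)·(+1.6540) = 0.02099 J.

W ≈ 0.0210 J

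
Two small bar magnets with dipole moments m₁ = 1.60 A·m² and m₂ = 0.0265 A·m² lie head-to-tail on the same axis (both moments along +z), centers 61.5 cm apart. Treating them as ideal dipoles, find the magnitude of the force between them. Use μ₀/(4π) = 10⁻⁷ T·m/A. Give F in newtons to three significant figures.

F ≈ 1.78×10⁻⁷ N

On-axis B of dipole 1: B = (μ₀/4π)·2m₁/r³. Force on dipole 2: F = m₂·dB/dr.
dB/dr = −(μ₀/4π)·6m₁/r⁴, so |F| = (μ₀/4π)·6m₁m₂/r⁴.
F = 6(10⁻⁷)(1.60)(0.0265)/(0.615)⁴ = 1.778×10⁻⁷ N.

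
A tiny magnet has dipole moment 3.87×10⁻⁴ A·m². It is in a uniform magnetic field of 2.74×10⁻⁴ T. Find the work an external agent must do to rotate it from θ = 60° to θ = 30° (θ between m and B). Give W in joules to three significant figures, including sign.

W ≈ -3.88×10⁻⁸ J

W_ext = ΔU = −mB cosθ₂ + mB cosθ₁ = mB(cosθ₁ − cosθ₂).
W = (3.87×10⁻⁴)(2.74×10⁻⁴)·(cos60° − cos30°) = (1.060×10⁻⁷)·(-0.3660) = -3.881×10⁻⁸ J.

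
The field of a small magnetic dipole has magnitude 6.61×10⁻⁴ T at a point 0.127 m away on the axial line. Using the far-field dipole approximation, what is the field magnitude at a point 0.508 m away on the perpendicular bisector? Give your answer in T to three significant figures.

B ≈ 5.16×10⁻⁶ T

Dipole fields scale as 1/r³ in the far field.
The axial field is twice the equatorial field at the same r, so the geometry factor is 1/2.
B₂ = B₁ · (1/2) · (r₁/r₂)³ = 6.61×10⁻⁴ · 0.5 · (0.127/0.508)³.
(r₁/r₂)³ = (0.25)³ = 0.01562.
B₂ ≈ 5.164×10⁻⁶ T.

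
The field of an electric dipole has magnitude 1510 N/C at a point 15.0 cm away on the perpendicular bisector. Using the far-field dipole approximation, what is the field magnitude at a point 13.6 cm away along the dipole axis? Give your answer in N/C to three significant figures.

E ≈ 4050 N/C

Dipole fields scale as 1/r³ in the far field.
The axial field is twice the equatorial field at the same r, so the geometry factor is 2/1.
E₂ = E₁ · (2/1) · (r₁/r₂)³ = 1510 · 2 · (15.0/13.6)³.
(r₁/r₂)³ = (1.103)³ = 1.342.
E₂ ≈ 4052 N/C.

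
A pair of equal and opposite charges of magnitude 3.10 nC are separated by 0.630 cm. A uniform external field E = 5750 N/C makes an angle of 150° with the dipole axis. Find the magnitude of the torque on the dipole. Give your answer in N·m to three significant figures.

τ ≈ 5.61×10⁻⁸ N·m

Dipole moment p = qd = (3.10×10⁻⁹ C)(0.00630 m) = 1.953×10⁻¹¹ C·m.
Torque on an electric dipole: τ = pE sinθ.
τ = (1.953×10⁻¹¹)(5750)·sin150° = 5.615×10⁻⁸ N·m.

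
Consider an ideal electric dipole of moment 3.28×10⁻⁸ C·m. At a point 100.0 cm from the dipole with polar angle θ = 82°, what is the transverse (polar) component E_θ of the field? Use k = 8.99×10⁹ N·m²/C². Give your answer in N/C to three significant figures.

E_θ ≈ 292 N/C

For a dipole, E_θ = (kp sinθ)/r³.
kp/r³ = (8.99×10⁹)(3.28×10⁻⁸)/(1.00)³ = 294.9 N/C.
E_θ = 294.9·sin82° = 292.0 N/C.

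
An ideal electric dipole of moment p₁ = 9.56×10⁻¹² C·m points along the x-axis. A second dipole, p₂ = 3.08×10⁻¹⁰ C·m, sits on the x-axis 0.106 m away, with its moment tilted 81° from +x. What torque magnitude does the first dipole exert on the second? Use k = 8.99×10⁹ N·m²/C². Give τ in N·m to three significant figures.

τ ≈ 4.39×10⁻⁸ N·m

The second dipole sits on the axis of the first, so the field there is axial: E₁ = 2kp₁/r³ along +x.
E₁ = 2(8.99×10⁹)(9.56×10⁻¹²)/(0.106)³ = 144.3 N/C.
Torque on the second dipole: τ = p₂ E₁ sinθ.
τ = (3.08×10⁻¹⁰)(144.3)·sin81° = 4.390×10⁻⁸ N·m.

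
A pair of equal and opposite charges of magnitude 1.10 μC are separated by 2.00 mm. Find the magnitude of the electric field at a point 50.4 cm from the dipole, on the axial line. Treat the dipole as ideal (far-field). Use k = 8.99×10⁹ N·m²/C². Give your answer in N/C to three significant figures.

E ≈ 309 N/C

Dipole moment p = qd = (1.10×10⁻⁶ C)(0.00200 m) = 2.20×10⁻⁹ C·m.
On the dipole axis E = 2kp/r³.
E = 2·(8.99×10⁹)(2.20×10⁻⁹) / (0.504)³ = 309.0 N/C.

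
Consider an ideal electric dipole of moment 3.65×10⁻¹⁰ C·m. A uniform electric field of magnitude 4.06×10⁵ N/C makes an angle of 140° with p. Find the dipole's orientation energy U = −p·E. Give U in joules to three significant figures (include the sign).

U = −p·E = −pE cosθ.
U = −(3.65×10⁻¹⁰)(4.06×10⁵)·cos140° = 1.135×10⁻⁴ J.

U ≈ 1.14×10⁻⁴ J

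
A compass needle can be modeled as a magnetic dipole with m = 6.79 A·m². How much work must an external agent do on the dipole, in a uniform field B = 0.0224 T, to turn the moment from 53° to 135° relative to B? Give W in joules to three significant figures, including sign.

W_ext = ΔU = −mB cosθ₂ + mB cosθ₁ = mB(cosθ₁ − cosθ₂).
W = (6.79)(0.0224)·(cos53° − cos135°) = (0.1521)·(+1.3089) = 0.1991 J.

W ≈ 0.199 J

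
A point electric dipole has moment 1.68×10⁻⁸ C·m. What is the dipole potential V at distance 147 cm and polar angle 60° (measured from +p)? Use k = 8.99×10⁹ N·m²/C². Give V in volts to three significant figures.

V ≈ 34.9 V

The dipole potential is V = kp cosθ / r².
V = (8.99×10⁹)(1.68×10⁻⁸)·cos60° / (1.47)² = 34.95 V.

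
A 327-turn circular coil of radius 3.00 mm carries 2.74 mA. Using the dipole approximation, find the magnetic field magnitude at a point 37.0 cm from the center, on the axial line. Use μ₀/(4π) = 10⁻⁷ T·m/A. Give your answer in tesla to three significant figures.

m = NIA = NIπa² = 327·(0.00274)·π·(0.00300)² = 2.533×10⁻⁵ A·m².
On axis B = (μ₀/4π)·2m/r³.
B = 2·(10⁻⁷)·(2.533×10⁻⁵) / (0.370)³ = 1.000×10⁻¹⁰ T.

B ≈ 1.00×10⁻¹⁰ T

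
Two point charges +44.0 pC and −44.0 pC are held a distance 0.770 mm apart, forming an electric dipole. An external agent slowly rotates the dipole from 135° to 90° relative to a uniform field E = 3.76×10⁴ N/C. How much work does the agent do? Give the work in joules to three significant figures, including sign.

W ≈ -9.01×10⁻¹⁰ J

Dipole moment p = qd = (4.40×10⁻¹¹ C)(7.70×10⁻⁴ m) = 3.388×10⁻¹⁴ C·m.
W_ext = ΔU = U(θ₂) − U(θ₁) = −pE cosθ₂ − (−pE cosθ₁) = pE(cosθ₁ − cosθ₂).
W = (3.388×10⁻¹⁴)(3.76×10⁴)·(cos135° − cos90°) = (1.274×10⁻⁹)·(-0.7071) = -9.008×10⁻¹⁰ J.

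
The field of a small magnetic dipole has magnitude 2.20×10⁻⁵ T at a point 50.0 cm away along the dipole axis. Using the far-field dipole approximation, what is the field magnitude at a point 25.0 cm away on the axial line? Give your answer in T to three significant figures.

Dipole fields scale as 1/r³ in the far field; the geometry is the same at both points.
B₂ = B₁ · (r₁/r₂)³ = 2.20×10⁻⁵ · (50.0/25.0)³.
(r₁/r₂)³ = (2)³ = 8.
B₂ ≈ 1.760×10⁻⁴ T.

B ≈ 1.76×10⁻⁴ T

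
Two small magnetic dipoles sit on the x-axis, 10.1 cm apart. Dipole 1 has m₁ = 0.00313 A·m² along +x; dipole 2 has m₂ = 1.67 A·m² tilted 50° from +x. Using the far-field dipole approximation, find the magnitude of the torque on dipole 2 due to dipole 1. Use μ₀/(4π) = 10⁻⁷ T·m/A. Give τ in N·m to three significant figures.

Dipole B is on the axis of dipole A, so B₁ there is axial: B₁ = (μ₀/4π)·2m₁/r³ along +x.
B₁ = 2(10⁻⁷)(0.00313)/(0.101)³ = 6.076×10⁻⁷ T.
τ = m₂ B₁ sinθ.
τ = (1.67)(6.076×10⁻⁷)·sin50° = 7.773×10⁻⁷ N·m.

τ ≈ 7.77×10⁻⁷ N·m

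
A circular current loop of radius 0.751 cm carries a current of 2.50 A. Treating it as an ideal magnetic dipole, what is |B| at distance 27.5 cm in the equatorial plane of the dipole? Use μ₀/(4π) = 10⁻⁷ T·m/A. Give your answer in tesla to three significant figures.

B ≈ 2.13×10⁻⁹ T

Magnetic moment m = IA = Iπa² = (2.50)·π·(0.00751)² = 4.43×10⁻⁴ A·m².
In the equatorial plane B = (μ₀/4π)·m/r³ (half the axial value).
B = (10⁻⁷)·(4.43×10⁻⁴) / (0.275)³ = 2.130×10⁻⁹ T.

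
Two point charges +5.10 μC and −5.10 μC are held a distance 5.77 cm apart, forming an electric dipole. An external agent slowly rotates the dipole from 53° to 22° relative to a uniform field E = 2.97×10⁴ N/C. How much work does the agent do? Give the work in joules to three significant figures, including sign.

W ≈ -0.00284 J

Dipole moment p = qd = (5.10×10⁻⁶ C)(0.0577 m) = 2.943×10⁻⁷ C·m.
W_ext = ΔU = U(θ₂) − U(θ₁) = −pE cosθ₂ − (−pE cosθ₁) = pE(cosθ₁ − cosθ₂).
W = (2.943×10⁻⁷)(2.97×10⁴)·(cos53° − cos22°) = (0.008741)·(-0.3254) = -0.002844 J.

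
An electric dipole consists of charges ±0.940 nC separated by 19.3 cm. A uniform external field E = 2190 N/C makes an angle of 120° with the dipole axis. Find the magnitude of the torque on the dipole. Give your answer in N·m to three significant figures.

τ ≈ 3.44×10⁻⁷ N·m

Dipole moment p = qd = (9.40×10⁻¹⁰ C)(0.193 m) = 1.814×10⁻¹⁰ C·m.
Torque on an electric dipole: τ = pE sinθ.
τ = (1.814×10⁻¹⁰)(2190)·sin120° = 3.440×10⁻⁷ N·m.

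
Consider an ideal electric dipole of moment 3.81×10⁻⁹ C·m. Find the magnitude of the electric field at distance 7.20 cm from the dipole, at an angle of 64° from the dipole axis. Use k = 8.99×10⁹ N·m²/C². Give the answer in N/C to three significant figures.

E ≈ 1.15×10⁵ N/C

At angle θ the dipole field magnitude is E = (kp/r³)·√(1 + 3cos²θ).
kp/r³ = (8.99×10⁹)(3.81×10⁻⁹) / (0.0720)³ = 9.177×10⁴ N/C.
√(1 + 3cos²64°) = √(1 + 3·0.1922) = √1.5765 ≈ 1.2556.
E ≈ 9.177×10⁴ × 1.256 = 1.152×10⁵ N/C.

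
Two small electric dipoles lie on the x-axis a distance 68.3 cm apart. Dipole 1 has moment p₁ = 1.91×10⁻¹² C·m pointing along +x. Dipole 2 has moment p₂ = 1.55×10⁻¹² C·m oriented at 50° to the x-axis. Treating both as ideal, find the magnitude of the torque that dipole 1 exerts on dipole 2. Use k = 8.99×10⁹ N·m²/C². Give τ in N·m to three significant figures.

The second dipole sits on the axis of the first, so the field there is axial: E₁ = 2kp₁/r³ along +x.
E₁ = 2(8.99×10⁹)(1.91×10⁻¹²)/(0.683)³ = 0.1078 N/C.
Torque on the second dipole: τ = p₂ E₁ sinθ.
τ = (1.55×10⁻¹²)(0.1078)·sin50° = 1.280×10⁻¹³ N·m.

τ ≈ 1.28×10⁻¹³ N·m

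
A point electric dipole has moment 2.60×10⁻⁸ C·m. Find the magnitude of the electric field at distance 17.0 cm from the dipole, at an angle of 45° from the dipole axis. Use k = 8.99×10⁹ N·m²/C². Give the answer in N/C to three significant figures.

At angle θ the dipole field magnitude is E = (kp/r³)·√(1 + 3cos²θ).
kp/r³ = (8.99×10⁹)(2.60×10⁻⁸) / (0.170)³ = 4.758×10⁴ N/C.
√(1 + 3cos²45°) = √(1 + 3·0.5000) = √2.5000 ≈ 1.5811.
E ≈ 4.758×10⁴ × 1.581 = 7.522×10⁴ N/C.

E ≈ 7.52×10⁴ N/C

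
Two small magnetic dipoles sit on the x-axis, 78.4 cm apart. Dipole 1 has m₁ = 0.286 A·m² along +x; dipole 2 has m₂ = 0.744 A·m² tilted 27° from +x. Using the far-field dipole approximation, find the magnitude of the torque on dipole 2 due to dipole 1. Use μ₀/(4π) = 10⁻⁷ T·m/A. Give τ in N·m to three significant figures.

τ ≈ 4.01×10⁻⁸ N·m

Dipole B is on the axis of dipole A, so B₁ there is axial: B₁ = (μ₀/4π)·2m₁/r³ along +x.
B₁ = 2(10⁻⁷)(0.286)/(0.784)³ = 1.187×10⁻⁷ T.
τ = m₂ B₁ sinθ.
τ = (0.744)(1.187×10⁻⁷)·sin27° = 4.009×10⁻⁸ N·m.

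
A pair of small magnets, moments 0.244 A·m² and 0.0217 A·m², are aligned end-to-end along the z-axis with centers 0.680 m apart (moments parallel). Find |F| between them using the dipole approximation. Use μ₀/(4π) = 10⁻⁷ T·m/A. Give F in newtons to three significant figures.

On-axis B of dipole 1: B = (μ₀/4π)·2m₁/r³. Force on dipole 2: F = m₂·dB/dr.
dB/dr = −(μ₀/4π)·6m₁/r⁴, so |F| = (μ₀/4π)·6m₁m₂/r⁴.
F = 6(10⁻⁷)(0.244)(0.0217)/(0.680)⁴ = 1.486×10⁻⁸ N.

F ≈ 1.49×10⁻⁸ N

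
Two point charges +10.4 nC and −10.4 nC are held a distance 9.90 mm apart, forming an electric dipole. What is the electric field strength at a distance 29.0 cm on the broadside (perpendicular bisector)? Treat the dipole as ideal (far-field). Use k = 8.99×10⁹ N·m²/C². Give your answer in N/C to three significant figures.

Dipole moment p = qd = (1.04×10⁻⁸ C)(0.00990 m) = 1.03×10⁻¹⁰ C·m.
In the equatorial plane E = kp/r³.
E = (8.99×10⁹)(1.03×10⁻¹⁰) / (0.290)³ = 37.97 N/C.

E ≈ 38.0 N/C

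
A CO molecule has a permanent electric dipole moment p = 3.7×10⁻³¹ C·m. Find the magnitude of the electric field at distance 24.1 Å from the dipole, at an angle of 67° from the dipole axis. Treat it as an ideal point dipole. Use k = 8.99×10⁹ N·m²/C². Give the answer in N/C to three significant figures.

At angle θ the dipole field magnitude is E = (kp/r³)·√(1 + 3cos²θ).
kp/r³ = (8.99×10⁹)(3.70×10⁻³¹) / (2.41×10⁻⁹)³ = 2.376×10⁵ N/C.
√(1 + 3cos²67°) = √(1 + 3·0.1527) = √1.4580 ≈ 1.2075.
E ≈ 2.376×10⁵ × 1.207 = 2.869×10⁵ N/C.

E ≈ 2.87×10⁵ N/C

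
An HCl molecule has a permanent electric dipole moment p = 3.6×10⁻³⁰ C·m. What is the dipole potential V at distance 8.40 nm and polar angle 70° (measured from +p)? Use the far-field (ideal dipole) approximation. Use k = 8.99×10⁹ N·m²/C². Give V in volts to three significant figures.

V ≈ 1.57×10⁻⁴ V

The dipole potential is V = kp cosθ / r².
V = (8.99×10⁹)(3.60×10⁻³⁰)·cos70° / (8.40×10⁻⁹)² = 1.569×10⁻⁴ V.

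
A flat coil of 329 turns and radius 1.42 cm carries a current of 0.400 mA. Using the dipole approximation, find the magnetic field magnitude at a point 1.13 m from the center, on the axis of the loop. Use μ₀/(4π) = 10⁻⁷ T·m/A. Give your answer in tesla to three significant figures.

m = NIA = NIπa² = 329·(4.00×10⁻⁴)·π·(0.0142)² = 8.336×10⁻⁵ A·m².
On axis B = (μ₀/4π)·2m/r³.
B = 2·(10⁻⁷)·(8.336×10⁻⁵) / (1.13)³ = 1.155×10⁻¹¹ T.

B ≈ 1.16×10⁻¹¹ T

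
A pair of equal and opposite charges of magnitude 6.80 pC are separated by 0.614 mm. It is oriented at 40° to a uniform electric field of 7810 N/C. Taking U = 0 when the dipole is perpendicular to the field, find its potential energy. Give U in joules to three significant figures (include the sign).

U ≈ -2.50×10⁻¹¹ J

Dipole moment p = qd = (6.80×10⁻¹² C)(6.14×10⁻⁴ m) = 4.175×10⁻¹⁵ C·m.
U = −p·E = −pE cosθ.
U = −(4.175×10⁻¹⁵)(7810)·cos40° = -2.498×10⁻¹¹ J.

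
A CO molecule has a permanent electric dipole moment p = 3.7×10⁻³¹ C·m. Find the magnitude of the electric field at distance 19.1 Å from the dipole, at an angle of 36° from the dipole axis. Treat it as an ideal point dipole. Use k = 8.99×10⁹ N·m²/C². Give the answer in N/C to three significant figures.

At angle θ the dipole field magnitude is E = (kp/r³)·√(1 + 3cos²θ).
kp/r³ = (8.99×10⁹)(3.70×10⁻³¹) / (1.91×10⁻⁹)³ = 4.774×10⁵ N/C.
√(1 + 3cos²36°) = √(1 + 3·0.6545) = √2.9635 ≈ 1.7215.
E ≈ 4.774×10⁵ × 1.721 = 8.218×10⁵ N/C.

E ≈ 8.22×10⁵ N/C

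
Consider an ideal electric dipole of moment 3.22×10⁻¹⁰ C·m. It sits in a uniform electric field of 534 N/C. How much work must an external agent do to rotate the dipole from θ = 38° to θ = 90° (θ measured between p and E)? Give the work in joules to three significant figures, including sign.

W ≈ 1.35×10⁻⁷ J

W_ext = ΔU = U(θ₂) − U(θ₁) = −pE cosθ₂ − (−pE cosθ₁) = pE(cosθ₁ − cosθ₂).
W = (3.22×10⁻¹⁰)(534)·(cos38° − cos90°) = (1.719×10⁻⁷)·(+0.7880) = 1.355×10⁻⁷ J.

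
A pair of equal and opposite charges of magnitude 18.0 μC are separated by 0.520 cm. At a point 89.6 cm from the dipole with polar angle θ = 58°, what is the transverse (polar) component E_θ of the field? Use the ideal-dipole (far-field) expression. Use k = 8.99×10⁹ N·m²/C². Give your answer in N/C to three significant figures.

Dipole moment p = qd = (1.80×10⁻⁵ C)(0.00520 m) = 9.36×10⁻⁸ C·m.
For a dipole, E_θ = (kp sinθ)/r³.
kp/r³ = (8.99×10⁹)(9.36×10⁻⁸)/(0.896)³ = 1170 N/C.
E_θ = 1170·sin58° = 992.0 N/C.

E_θ ≈ 992 N/C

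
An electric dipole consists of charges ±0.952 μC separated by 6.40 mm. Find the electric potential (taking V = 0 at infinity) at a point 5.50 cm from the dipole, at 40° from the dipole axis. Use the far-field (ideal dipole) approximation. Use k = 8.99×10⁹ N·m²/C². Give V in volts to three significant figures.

V ≈ 1.39×10⁴ V

Dipole moment p = qd = (9.52×10⁻⁷ C)(0.00640 m) = 6.093×10⁻⁹ C·m.
The dipole potential is V = kp cosθ / r².
V = (8.99×10⁹)(6.093×10⁻⁹)·cos40° / (0.0550)² = 1.387×10⁴ V.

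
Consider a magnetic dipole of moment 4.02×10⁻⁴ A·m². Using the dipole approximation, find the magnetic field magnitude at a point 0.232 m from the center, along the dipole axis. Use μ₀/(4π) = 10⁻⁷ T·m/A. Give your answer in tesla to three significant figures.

On axis B = (μ₀/4π)·2m/r³.
B = 2·(10⁻⁷)·(4.02×10⁻⁴) / (0.232)³ = 6.439×10⁻⁹ T.

B ≈ 6.44×10⁻⁹ T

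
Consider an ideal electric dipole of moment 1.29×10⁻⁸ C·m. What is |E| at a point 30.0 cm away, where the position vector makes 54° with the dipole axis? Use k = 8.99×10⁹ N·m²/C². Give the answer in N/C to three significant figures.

At angle θ the dipole field magnitude is E = (kp/r³)·√(1 + 3cos²θ).
kp/r³ = (8.99×10⁹)(1.29×10⁻⁸) / (0.300)³ = 4295 N/C.
√(1 + 3cos²54°) = √(1 + 3·0.3455) = √2.0365 ≈ 1.4271.
E ≈ 4295 × 1.427 = 6130 N/C.

E ≈ 6130 N/C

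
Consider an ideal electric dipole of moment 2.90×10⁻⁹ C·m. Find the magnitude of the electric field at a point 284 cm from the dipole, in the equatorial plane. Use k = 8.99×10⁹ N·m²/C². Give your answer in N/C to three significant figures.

E ≈ 1.14 N/C

On the perpendicular bisector E = kp/r³ (half the axial value at the same distance).
E = (8.99×10⁹)(2.90×10⁻⁹) / (2.84)³ = 1.138 N/C.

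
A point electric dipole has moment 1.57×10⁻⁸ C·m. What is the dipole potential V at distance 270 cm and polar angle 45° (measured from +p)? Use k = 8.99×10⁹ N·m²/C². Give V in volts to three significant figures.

V ≈ 13.7 V

The dipole potential is V = kp cosθ / r².
V = (8.99×10⁹)(1.57×10⁻⁸)·cos45° / (2.70)² = 13.69 V.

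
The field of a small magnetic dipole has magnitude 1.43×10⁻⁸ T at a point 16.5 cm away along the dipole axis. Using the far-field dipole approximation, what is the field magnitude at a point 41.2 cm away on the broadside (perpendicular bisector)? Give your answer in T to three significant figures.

Dipole fields scale as 1/r³ in the far field.
The axial field is twice the equatorial field at the same r, so the geometry factor is 1/2.
B₂ = B₁ · (1/2) · (r₁/r₂)³ = 1.43×10⁻⁸ · 0.5 · (16.5/41.2)³.
(r₁/r₂)³ = (0.4005)³ = 0.06423.
B₂ ≈ 4.593×10⁻¹⁰ T.

B ≈ 4.59×10⁻¹⁰ T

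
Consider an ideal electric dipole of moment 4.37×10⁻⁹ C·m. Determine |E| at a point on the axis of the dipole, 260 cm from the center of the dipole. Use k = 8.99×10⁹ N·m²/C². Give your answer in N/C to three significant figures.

On the dipole axis E = 2kp/r³.
E = 2·(8.99×10⁹)(4.37×10⁻⁹) / (2.60)³ = 4.470 N/C.

E ≈ 4.47 N/C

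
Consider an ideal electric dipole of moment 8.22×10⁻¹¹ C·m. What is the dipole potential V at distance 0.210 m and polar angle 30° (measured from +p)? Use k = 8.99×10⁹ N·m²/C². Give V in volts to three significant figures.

The dipole potential is V = kp cosθ / r².
V = (8.99×10⁹)(8.22×10⁻¹¹)·cos30° / (0.210)² = 14.51 V.

V ≈ 14.5 V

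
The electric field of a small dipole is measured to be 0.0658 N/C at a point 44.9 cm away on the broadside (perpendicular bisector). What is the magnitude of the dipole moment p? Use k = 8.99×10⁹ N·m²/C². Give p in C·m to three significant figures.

In the equatorial plane E = kp/r³, so p = Er³/(k).
p = (0.0658)·(0.449)³ / (8.99×10⁹) = 6.625×10⁻¹³ C·m.

p ≈ 6.63×10⁻¹³ C·m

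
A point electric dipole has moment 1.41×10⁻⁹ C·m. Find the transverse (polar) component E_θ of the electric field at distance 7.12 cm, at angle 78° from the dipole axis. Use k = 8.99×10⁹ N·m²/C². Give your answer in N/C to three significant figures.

For a dipole, E_θ = (kp sinθ)/r³.
kp/r³ = (8.99×10⁹)(1.41×10⁻⁹)/(0.0712)³ = 3.512×10⁴ N/C.
E_θ = 3.512×10⁴·sin78° = 3.435×10⁴ N/C.

E_θ ≈ 3.44×10⁴ N/C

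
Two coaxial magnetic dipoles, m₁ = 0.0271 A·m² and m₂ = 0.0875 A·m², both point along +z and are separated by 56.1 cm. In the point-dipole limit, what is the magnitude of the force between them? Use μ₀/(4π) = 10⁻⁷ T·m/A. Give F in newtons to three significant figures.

F ≈ 1.44×10⁻⁸ N

On-axis B of dipole 1: B = (μ₀/4π)·2m₁/r³. Force on dipole 2: F = m₂·dB/dr.
dB/dr = −(μ₀/4π)·6m₁/r⁴, so |F| = (μ₀/4π)·6m₁m₂/r⁴.
F = 6(10⁻⁷)(0.0271)(0.0875)/(0.561)⁴ = 1.436×10⁻⁸ N.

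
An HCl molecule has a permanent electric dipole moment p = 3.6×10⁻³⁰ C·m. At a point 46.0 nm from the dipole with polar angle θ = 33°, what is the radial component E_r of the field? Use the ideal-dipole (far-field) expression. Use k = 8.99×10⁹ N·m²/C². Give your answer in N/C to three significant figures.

For a dipole, E_r = (2kp cosθ)/r³.
kp/r³ = (8.99×10⁹)(3.60×10⁻³⁰)/(4.60×10⁻⁸)³ = 332.5 N/C.
E_r = 2·332.5·cos33° = 557.7 N/C.

E_r ≈ 558 N/C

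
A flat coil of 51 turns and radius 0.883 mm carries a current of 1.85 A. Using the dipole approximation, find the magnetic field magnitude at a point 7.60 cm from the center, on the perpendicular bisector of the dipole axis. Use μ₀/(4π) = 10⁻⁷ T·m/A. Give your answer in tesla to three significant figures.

B ≈ 5.26×10⁻⁸ T

m = NIA = NIπa² = 51·(1.85)·π·(8.83×10⁻⁴)² = 2.311×10⁻⁴ A·m².
In the equatorial plane B = (μ₀/4π)·m/r³ (half the axial value).
B = (10⁻⁷)·(2.311×10⁻⁴) / (0.0760)³ = 5.265×10⁻⁸ T.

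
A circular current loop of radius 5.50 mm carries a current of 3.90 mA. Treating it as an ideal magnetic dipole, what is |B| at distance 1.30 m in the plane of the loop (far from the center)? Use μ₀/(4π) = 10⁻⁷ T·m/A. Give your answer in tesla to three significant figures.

B ≈ 1.69×10⁻¹⁴ T

Magnetic moment m = IA = Iπa² = (0.00390)·π·(0.00550)² = 3.706×10⁻⁷ A·m².
In the equatorial plane B = (μ₀/4π)·m/r³ (half the axial value).
B = (10⁻⁷)·(3.706×10⁻⁷) / (1.30)³ = 1.687×10⁻¹⁴ T.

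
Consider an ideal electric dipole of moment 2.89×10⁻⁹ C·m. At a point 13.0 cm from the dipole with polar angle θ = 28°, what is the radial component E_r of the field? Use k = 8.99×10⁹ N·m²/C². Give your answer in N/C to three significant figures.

For a dipole, E_r = (2kp cosθ)/r³.
kp/r³ = (8.99×10⁹)(2.89×10⁻⁹)/(0.130)³ = 1.183×10⁴ N/C.
E_r = 2·1.183×10⁴·cos28° = 2.088×10⁴ N/C.

E_r ≈ 2.09×10⁴ N/C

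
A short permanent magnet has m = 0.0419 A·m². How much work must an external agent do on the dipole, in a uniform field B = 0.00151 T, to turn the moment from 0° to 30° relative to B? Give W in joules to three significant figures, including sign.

W ≈ 8.48×10⁻⁶ J

W_ext = ΔU = −mB cosθ₂ + mB cosθ₁ = mB(cosθ₁ − cosθ₂).
W = (0.0419)(0.00151)·(cos0° − cos30°) = (6.327×10⁻⁵)·(+0.1340) = 8.476×10⁻⁶ J.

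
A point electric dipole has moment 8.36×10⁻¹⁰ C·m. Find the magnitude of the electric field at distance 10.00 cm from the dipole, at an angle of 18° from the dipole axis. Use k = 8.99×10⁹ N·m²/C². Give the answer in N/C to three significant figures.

At angle θ the dipole field magnitude is E = (kp/r³)·√(1 + 3cos²θ).
kp/r³ = (8.99×10⁹)(8.36×10⁻¹⁰) / (0.100)³ = 7516 N/C.
√(1 + 3cos²18°) = √(1 + 3·0.9045) = √3.7135 ≈ 1.9271.
E ≈ 7516 × 1.927 = 1.448×10⁴ N/C.

E ≈ 1.45×10⁴ N/C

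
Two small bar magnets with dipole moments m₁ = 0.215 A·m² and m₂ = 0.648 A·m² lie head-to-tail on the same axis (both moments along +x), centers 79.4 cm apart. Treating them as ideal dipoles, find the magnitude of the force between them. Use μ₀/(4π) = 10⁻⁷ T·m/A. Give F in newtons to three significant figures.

On-axis B of dipole 1: B = (μ₀/4π)·2m₁/r³. Force on dipole 2: F = m₂·dB/dr.
dB/dr = −(μ₀/4π)·6m₁/r⁴, so |F| = (μ₀/4π)·6m₁m₂/r⁴.
F = 6(10⁻⁷)(0.215)(0.648)/(0.794)⁴ = 2.103×10⁻⁷ N.

F ≈ 2.10×10⁻⁷ N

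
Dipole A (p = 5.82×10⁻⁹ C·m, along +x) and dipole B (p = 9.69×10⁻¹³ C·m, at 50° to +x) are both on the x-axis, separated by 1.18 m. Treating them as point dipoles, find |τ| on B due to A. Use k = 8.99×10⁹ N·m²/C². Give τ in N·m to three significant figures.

The second dipole sits on the axis of the first, so the field there is axial: E₁ = 2kp₁/r³ along +x.
E₁ = 2(8.99×10⁹)(5.82×10⁻⁹)/(1.18)³ = 63.69 N/C.
Torque on the second dipole: τ = p₂ E₁ sinθ.
τ = (9.69×10⁻¹³)(63.69)·sin50° = 4.728×10⁻¹¹ N·m.

τ ≈ 4.73×10⁻¹¹ N·m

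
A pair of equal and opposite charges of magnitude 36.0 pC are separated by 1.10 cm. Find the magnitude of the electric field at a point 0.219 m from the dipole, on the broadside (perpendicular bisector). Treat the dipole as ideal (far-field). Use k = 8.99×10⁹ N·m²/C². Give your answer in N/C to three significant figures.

Dipole moment p = qd = (3.60×10⁻¹¹ C)(0.0110 m) = 3.96×10⁻¹³ C·m.
On the perpendicular bisector E = kp/r³ (half the axial value at the same distance).
E = (8.99×10⁹)(3.96×10⁻¹³) / (0.219)³ = 0.3389 N/C.

E ≈ 0.339 N/C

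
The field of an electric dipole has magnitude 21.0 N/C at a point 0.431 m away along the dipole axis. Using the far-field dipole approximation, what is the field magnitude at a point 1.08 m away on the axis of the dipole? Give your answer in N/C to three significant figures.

E ≈ 1.33 N/C

Dipole fields scale as 1/r³ in the far field; the geometry is the same at both points.
E₂ = E₁ · (r₁/r₂)³ = 21.0 · (0.431/1.08)³.
(r₁/r₂)³ = (0.3991)³ = 0.06356.
E₂ ≈ 1.335 N/C.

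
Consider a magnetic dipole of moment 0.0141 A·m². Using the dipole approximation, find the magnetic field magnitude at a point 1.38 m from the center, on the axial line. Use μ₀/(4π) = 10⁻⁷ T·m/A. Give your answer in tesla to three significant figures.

On axis B = (μ₀/4π)·2m/r³.
B = 2·(10⁻⁷)·(0.0141) / (1.38)³ = 1.073×10⁻⁹ T.

B ≈ 1.07×10⁻⁹ T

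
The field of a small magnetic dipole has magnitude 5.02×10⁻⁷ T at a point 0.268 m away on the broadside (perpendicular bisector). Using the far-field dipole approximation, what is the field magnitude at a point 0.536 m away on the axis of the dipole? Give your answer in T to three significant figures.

B ≈ 1.26×10⁻⁷ T

Dipole fields scale as 1/r³ in the far field.
The axial field is twice the equatorial field at the same r, so the geometry factor is 2/1.
B₂ = B₁ · (2/1) · (r₁/r₂)³ = 5.02×10⁻⁷ · 2 · (0.268/0.536)³.
(r₁/r₂)³ = (0.5)³ = 0.125.
B₂ ≈ 1.255×10⁻⁷ T.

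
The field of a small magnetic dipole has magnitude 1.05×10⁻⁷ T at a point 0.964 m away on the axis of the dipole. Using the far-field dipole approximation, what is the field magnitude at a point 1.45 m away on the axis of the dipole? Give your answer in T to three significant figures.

B ≈ 3.09×10⁻⁸ T

Dipole fields scale as 1/r³ in the far field; the geometry is the same at both points.
B₂ = B₁ · (r₁/r₂)³ = 1.05×10⁻⁷ · (0.964/1.45)³.
(r₁/r₂)³ = (0.6648)³ = 0.2939.
B₂ ≈ 3.085×10⁻⁸ T.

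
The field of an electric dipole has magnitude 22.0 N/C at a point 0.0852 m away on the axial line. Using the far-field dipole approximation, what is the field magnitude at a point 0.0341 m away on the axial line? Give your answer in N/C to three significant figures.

E ≈ 343 N/C

Dipole fields scale as 1/r³ in the far field; the geometry is the same at both points.
E₂ = E₁ · (r₁/r₂)³ = 22.0 · (0.0852/0.0341)³.
(r₁/r₂)³ = (2.499)³ = 15.6.
E₂ ≈ 343.1 N/C.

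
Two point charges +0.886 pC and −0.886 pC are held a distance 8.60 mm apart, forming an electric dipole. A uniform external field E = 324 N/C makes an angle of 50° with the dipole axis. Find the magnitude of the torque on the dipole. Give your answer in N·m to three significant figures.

Dipole moment p = qd = (8.86×10⁻¹³ C)(0.00860 m) = 7.62×10⁻¹⁵ C·m.
Torque on an electric dipole: τ = pE sinθ.
τ = (7.62×10⁻¹⁵)(324)·sin50° = 1.891×10⁻¹² N·m.

τ ≈ 1.89×10⁻¹² N·m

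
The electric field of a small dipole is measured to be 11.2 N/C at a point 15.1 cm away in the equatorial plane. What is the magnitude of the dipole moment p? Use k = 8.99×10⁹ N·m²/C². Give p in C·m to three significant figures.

In the equatorial plane E = kp/r³, so p = Er³/(k).
p = (11.2)·(0.151)³ / (8.99×10⁹) = 4.289×10⁻¹² C·m.

p ≈ 4.29×10⁻¹² C·m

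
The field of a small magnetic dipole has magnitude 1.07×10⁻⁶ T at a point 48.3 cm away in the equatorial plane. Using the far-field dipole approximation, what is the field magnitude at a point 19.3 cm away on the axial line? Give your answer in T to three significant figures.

B ≈ 3.35×10⁻⁵ T

Dipole fields scale as 1/r³ in the far field.
The axial field is twice the equatorial field at the same r, so the geometry factor is 2/1.
B₂ = B₁ · (2/1) · (r₁/r₂)³ = 1.07×10⁻⁶ · 2 · (48.3/19.3)³.
(r₁/r₂)³ = (2.503)³ = 15.67.
B₂ ≈ 3.354×10⁻⁵ T.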